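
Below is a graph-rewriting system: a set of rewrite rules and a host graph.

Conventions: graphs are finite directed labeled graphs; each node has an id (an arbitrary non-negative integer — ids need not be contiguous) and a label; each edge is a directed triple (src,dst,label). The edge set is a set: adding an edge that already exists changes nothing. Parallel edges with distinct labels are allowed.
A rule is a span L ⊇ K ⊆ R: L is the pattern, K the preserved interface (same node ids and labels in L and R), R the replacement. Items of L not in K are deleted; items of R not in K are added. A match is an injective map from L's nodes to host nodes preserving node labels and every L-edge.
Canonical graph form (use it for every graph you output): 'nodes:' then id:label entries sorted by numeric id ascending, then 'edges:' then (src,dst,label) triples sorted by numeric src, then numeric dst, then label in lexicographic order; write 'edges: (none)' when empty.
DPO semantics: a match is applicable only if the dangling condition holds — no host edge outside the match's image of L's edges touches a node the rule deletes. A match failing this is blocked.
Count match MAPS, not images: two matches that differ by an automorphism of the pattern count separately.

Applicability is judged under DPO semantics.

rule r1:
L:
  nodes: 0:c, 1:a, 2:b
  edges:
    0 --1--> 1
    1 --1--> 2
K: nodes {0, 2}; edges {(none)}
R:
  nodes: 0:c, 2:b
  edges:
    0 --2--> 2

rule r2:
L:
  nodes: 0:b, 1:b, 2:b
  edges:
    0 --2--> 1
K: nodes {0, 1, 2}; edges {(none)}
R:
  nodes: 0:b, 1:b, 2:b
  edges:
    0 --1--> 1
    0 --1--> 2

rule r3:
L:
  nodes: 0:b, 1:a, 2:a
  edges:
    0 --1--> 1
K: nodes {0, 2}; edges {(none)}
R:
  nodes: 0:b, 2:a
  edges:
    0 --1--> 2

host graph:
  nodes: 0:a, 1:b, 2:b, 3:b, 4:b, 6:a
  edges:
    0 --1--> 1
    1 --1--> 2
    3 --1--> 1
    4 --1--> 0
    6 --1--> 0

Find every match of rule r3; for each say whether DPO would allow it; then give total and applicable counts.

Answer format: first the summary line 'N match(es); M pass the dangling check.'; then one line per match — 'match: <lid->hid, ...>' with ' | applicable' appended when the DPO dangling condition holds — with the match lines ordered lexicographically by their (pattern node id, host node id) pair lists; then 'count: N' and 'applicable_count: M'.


1 match(es); 0 pass the dangling check.
match: 0->4, 1->0, 2->6
count: 1
applicable_count: 0


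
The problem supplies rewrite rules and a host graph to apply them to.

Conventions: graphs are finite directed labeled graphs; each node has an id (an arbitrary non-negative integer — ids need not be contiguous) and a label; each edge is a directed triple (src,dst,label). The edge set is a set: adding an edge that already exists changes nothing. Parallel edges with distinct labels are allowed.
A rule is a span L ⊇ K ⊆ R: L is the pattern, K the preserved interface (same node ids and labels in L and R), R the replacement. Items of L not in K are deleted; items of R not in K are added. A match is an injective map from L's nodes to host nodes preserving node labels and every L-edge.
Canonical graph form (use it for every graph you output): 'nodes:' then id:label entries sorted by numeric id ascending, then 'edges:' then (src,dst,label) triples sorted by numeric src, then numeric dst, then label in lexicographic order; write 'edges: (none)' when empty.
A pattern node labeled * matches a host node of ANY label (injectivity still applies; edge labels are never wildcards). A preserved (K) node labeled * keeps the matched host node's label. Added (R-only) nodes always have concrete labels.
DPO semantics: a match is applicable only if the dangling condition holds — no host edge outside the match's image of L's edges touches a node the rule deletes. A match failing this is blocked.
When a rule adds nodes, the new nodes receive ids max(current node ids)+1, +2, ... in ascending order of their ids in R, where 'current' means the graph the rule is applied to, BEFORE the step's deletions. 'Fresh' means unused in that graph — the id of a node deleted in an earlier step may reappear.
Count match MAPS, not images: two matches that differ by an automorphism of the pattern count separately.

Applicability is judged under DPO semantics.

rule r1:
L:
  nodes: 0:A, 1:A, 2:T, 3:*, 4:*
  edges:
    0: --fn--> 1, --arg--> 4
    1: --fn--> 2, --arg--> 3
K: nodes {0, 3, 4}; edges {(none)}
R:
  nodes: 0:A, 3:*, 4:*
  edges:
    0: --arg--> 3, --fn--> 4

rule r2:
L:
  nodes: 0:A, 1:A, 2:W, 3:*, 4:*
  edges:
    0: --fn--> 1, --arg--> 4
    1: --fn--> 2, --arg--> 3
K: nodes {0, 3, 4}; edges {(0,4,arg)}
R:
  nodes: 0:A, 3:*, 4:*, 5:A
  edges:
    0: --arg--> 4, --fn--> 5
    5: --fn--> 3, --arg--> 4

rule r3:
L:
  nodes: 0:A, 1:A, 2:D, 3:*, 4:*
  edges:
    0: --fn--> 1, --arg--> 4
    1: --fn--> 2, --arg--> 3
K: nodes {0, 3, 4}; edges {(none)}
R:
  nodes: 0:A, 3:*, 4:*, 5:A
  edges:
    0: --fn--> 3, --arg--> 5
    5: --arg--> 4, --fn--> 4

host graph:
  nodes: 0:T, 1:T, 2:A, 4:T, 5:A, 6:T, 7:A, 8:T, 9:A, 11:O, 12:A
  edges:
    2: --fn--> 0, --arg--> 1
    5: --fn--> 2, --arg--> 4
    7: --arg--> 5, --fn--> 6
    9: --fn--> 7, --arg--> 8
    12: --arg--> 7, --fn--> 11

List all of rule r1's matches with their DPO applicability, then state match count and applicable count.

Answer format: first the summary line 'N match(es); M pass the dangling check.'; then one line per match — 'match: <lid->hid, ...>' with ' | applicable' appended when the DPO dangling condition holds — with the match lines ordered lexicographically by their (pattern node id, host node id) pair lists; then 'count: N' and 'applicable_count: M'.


2 match(es); 1 pass the dangling check.
match: 0->5, 1->2, 2->0, 3->1, 4->4 | applicable
match: 0->9, 1->7, 2->6, 3->5, 4->8
count: 2
applicable_count: 1


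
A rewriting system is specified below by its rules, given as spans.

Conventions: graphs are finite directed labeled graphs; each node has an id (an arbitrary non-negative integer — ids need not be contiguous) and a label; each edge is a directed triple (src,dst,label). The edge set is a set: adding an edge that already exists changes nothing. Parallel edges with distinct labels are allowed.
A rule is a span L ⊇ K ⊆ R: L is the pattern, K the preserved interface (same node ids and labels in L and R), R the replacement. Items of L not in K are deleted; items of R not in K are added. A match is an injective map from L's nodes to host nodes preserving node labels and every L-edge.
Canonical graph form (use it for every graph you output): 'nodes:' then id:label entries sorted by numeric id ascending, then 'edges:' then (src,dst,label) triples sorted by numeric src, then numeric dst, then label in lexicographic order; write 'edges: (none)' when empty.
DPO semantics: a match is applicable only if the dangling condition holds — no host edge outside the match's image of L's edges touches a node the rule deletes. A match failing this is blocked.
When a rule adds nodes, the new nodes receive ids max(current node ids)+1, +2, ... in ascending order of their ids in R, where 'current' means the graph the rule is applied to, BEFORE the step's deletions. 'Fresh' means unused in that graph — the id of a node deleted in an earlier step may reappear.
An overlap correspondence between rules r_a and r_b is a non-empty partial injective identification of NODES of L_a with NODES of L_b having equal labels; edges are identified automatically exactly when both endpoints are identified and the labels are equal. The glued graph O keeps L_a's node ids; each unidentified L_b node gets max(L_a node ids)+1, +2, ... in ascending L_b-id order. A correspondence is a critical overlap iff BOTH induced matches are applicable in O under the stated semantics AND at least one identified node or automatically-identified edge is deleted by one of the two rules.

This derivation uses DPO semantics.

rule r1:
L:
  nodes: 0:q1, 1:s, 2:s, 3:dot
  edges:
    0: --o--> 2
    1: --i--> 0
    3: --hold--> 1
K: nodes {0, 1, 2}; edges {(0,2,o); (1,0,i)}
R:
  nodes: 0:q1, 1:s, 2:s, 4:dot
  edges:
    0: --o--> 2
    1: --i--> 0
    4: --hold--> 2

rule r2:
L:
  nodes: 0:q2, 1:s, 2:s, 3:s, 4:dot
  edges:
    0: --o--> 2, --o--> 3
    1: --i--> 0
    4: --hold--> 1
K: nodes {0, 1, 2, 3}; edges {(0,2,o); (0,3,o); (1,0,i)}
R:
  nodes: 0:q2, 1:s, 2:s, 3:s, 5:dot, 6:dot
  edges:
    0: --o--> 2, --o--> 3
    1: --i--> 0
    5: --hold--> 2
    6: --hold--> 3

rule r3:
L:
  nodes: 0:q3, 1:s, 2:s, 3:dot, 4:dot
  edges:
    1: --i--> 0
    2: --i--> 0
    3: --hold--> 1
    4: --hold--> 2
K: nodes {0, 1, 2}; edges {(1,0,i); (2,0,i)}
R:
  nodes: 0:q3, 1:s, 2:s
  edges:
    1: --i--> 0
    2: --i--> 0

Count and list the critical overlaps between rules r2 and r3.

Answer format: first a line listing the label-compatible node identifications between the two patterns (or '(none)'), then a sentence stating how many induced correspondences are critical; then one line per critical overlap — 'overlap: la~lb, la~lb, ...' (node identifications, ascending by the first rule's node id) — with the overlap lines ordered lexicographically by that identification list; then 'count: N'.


label-compatible node identifications between L(r2) and L(r3): 1~1, 1~2, 2~1, 2~2, 3~1, 3~2, 4~3, 4~4
6 of the induced correspondences are critical overlaps of r2 and r3.
overlap: 1~1, 2~2, 4~3
overlap: 1~1, 3~2, 4~3
overlap: 1~1, 4~3
overlap: 1~2, 2~1, 4~4
overlap: 1~2, 3~1, 4~4
overlap: 1~2, 4~4
count: 6


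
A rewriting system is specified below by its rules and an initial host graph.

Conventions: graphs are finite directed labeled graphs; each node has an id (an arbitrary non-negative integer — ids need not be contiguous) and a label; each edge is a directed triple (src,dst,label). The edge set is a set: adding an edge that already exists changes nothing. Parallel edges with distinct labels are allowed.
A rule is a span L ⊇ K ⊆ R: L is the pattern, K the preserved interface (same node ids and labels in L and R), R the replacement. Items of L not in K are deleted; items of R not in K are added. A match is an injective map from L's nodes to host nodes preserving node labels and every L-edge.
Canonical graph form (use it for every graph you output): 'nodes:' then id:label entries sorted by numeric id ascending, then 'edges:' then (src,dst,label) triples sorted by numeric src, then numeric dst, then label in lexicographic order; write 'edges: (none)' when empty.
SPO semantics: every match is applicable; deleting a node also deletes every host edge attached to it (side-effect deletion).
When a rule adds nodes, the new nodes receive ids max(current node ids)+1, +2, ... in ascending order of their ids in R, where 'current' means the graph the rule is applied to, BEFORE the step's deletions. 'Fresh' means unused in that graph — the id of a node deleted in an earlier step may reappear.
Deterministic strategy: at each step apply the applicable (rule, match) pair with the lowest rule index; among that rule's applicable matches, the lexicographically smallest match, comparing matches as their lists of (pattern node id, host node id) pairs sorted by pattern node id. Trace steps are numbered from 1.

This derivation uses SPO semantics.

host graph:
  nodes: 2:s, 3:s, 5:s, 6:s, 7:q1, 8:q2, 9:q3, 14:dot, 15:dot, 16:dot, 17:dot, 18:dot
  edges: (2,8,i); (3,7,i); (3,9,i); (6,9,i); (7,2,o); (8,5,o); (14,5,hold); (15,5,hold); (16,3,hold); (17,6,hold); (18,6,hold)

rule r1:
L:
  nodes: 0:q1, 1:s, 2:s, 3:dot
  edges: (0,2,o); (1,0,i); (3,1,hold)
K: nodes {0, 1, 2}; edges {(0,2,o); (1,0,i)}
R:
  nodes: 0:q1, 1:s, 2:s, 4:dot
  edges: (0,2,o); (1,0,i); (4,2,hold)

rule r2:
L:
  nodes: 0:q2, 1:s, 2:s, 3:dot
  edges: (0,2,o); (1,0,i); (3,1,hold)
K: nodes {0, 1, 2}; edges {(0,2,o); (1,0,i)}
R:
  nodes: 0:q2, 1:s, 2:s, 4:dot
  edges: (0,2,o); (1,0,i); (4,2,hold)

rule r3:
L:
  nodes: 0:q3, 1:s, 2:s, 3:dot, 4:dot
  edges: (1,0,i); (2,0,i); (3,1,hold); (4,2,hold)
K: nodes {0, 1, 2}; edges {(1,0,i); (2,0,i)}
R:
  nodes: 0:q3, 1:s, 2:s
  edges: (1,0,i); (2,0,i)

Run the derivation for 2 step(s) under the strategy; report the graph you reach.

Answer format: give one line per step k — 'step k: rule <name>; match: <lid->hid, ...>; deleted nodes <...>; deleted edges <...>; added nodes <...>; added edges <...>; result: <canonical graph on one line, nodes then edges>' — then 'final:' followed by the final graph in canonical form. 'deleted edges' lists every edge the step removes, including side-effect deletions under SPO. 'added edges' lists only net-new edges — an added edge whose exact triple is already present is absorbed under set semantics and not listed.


step 1: rule r1; match: 0->7, 1->3, 2->2, 3->16; deleted nodes 16; deleted edges (16,3,hold); added nodes 19; added edges (19,2,hold); result: nodes: 2:s, 3:s, 5:s, 6:s, 7:q1, 8:q2, 9:q3, 14:dot, 15:dot, 17:dot, 18:dot, 19:dot edges: (2,8,i); (3,7,i); (3,9,i); (6,9,i); (7,2,o); (8,5,o); (14,5,hold); (15,5,hold); (17,6,hold); (18,6,hold); (19,2,hold)
step 2: rule r2; match: 0->8, 1->2, 2->5, 3->19; deleted nodes 19; deleted edges (19,2,hold); added nodes 20; added edges (20,5,hold); result: nodes: 2:s, 3:s, 5:s, 6:s, 7:q1, 8:q2, 9:q3, 14:dot, 15:dot, 17:dot, 18:dot, 20:dot edges: (2,8,i); (3,7,i); (3,9,i); (6,9,i); (7,2,o); (8,5,o); (14,5,hold); (15,5,hold); (17,6,hold); (18,6,hold); (20,5,hold)
final:
nodes: 2:s, 3:s, 5:s, 6:s, 7:q1, 8:q2, 9:q3, 14:dot, 15:dot, 17:dot, 18:dot, 20:dot
edges: (2,8,i); (3,7,i); (3,9,i); (6,9,i); (7,2,o); (8,5,o); (14,5,hold); (15,5,hold); (17,6,hold); (18,6,hold); (20,5,hold)


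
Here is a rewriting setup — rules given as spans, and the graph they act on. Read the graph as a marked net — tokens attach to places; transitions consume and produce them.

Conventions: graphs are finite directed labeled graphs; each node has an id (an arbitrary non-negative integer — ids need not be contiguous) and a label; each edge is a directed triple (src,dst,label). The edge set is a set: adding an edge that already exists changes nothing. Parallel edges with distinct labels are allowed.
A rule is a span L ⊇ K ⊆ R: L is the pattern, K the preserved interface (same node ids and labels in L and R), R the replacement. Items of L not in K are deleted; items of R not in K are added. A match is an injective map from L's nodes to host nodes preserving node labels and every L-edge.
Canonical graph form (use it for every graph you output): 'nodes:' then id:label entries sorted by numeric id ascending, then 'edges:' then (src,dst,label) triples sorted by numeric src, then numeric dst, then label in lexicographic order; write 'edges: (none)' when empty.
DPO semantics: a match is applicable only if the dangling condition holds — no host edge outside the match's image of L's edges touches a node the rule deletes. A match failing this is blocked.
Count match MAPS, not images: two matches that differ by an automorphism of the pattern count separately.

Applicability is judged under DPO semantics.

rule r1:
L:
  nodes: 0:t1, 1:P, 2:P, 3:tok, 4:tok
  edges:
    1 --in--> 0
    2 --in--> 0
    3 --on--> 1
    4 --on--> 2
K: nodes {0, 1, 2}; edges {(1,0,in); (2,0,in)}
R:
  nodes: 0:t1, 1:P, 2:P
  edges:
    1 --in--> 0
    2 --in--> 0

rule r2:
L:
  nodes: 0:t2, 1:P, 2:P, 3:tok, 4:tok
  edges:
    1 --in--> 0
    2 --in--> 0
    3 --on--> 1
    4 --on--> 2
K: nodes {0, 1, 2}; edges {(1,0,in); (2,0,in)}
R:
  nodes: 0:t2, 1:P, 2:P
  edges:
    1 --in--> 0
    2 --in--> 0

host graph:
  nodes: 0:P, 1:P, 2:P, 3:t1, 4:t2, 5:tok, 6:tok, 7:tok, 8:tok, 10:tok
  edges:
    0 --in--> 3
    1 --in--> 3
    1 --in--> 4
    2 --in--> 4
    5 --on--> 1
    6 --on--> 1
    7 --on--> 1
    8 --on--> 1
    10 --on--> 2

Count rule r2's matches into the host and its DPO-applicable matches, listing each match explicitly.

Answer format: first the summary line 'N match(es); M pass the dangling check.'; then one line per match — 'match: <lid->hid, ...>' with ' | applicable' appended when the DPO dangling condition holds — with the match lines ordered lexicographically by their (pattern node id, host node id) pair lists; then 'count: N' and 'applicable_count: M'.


8 match(es); 8 pass the dangling check.
match: 0->4, 1->1, 2->2, 3->5, 4->10 | applicable
match: 0->4, 1->1, 2->2, 3->6, 4->10 | applicable
match: 0->4, 1->1, 2->2, 3->7, 4->10 | applicable
match: 0->4, 1->1, 2->2, 3->8, 4->10 | applicable
match: 0->4, 1->2, 2->1, 3->10, 4->5 | applicable
match: 0->4, 1->2, 2->1, 3->10, 4->6 | applicable
match: 0->4, 1->2, 2->1, 3->10, 4->7 | applicable
match: 0->4, 1->2, 2->1, 3->10, 4->8 | applicable
count: 8
applicable_count: 8


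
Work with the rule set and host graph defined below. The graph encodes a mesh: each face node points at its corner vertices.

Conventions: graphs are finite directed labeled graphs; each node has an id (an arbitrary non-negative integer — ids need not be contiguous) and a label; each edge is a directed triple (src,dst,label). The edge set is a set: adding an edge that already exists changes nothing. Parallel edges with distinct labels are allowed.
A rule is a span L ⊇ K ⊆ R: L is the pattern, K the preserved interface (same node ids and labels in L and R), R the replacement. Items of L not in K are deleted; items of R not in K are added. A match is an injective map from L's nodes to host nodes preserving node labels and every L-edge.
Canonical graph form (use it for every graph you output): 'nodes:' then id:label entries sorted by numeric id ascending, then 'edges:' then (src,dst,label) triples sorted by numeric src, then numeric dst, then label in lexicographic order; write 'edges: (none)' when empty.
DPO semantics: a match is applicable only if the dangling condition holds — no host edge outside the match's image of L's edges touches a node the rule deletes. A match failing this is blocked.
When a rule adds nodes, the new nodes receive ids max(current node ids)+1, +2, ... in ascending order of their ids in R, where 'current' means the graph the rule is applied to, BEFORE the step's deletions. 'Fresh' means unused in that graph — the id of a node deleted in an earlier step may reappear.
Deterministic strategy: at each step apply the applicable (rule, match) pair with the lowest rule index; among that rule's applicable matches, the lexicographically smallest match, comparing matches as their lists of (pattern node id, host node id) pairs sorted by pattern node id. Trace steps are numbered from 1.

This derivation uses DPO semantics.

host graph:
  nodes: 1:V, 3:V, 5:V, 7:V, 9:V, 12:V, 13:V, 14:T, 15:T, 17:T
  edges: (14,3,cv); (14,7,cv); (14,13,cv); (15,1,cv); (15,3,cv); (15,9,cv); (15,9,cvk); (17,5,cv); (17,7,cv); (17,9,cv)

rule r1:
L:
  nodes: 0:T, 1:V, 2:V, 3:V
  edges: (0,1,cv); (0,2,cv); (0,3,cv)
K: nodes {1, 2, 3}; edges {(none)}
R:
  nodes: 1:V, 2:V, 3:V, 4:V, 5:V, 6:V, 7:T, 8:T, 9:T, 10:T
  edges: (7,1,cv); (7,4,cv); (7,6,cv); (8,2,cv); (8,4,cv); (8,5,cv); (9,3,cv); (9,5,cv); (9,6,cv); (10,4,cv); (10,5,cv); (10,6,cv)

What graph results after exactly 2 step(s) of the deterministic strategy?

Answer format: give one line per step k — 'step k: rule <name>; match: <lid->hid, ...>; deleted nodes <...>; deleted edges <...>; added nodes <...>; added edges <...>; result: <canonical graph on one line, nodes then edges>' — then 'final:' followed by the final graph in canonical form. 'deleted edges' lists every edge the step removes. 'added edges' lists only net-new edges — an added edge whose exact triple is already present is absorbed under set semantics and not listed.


step 1: rule r1; match: 0->14, 1->3, 2->7, 3->13; deleted nodes 14; deleted edges (14,3,cv); (14,7,cv); (14,13,cv); added nodes 18, 19, 20, 21, 22, 23, 24; added edges (21,3,cv); (21,18,cv); (21,20,cv); (22,7,cv); (22,18,cv); (22,19,cv); (23,13,cv); (23,19,cv); (23,20,cv); (24,18,cv); (24,19,cv); (24,20,cv); result: nodes: 1:V, 3:V, 5:V, 7:V, 9:V, 12:V, 13:V, 15:T, 17:T, 18:V, 19:V, 20:V, 21:T, 22:T, 23:T, 24:T edges: (15,1,cv); (15,3,cv); (15,9,cv); (15,9,cvk); (17,5,cv); (17,7,cv); (17,9,cv); (21,3,cv); (21,18,cv); (21,20,cv); (22,7,cv); (22,18,cv); (22,19,cv); (23,13,cv); (23,19,cv); (23,20,cv); (24,18,cv); (24,19,cv); (24,20,cv)
step 2: rule r1; match: 0->17, 1->5, 2->7, 3->9; deleted nodes 17; deleted edges (17,5,cv); (17,7,cv); (17,9,cv); added nodes 25, 26, 27, 28, 29, 30, 31; added edges (28,5,cv); (28,25,cv); (28,27,cv); (29,7,cv); (29,25,cv); (29,26,cv); (30,9,cv); (30,26,cv); (30,27,cv); (31,25,cv); (31,26,cv); (31,27,cv); result: nodes: 1:V, 3:V, 5:V, 7:V, 9:V, 12:V, 13:V, 15:T, 18:V, 19:V, 20:V, 21:T, 22:T, 23:T, 24:T, 25:V, 26:V, 27:V, 28:T, 29:T, 30:T, 31:T edges: (15,1,cv); (15,3,cv); (15,9,cv); (15,9,cvk); (21,3,cv); (21,18,cv); (21,20,cv); (22,7,cv); (22,18,cv); (22,19,cv); (23,13,cv); (23,19,cv); (23,20,cv); (24,18,cv); (24,19,cv); (24,20,cv); (28,5,cv); (28,25,cv); (28,27,cv); (29,7,cv); (29,25,cv); (29,26,cv); (30,9,cv); (30,26,cv); (30,27,cv); (31,25,cv); (31,26,cv); (31,27,cv)
final:
nodes: 1:V, 3:V, 5:V, 7:V, 9:V, 12:V, 13:V, 15:T, 18:V, 19:V, 20:V, 21:T, 22:T, 23:T, 24:T, 25:V, 26:V, 27:V, 28:T, 29:T, 30:T, 31:T
edges: (15,1,cv); (15,3,cv); (15,9,cv); (15,9,cvk); (21,3,cv); (21,18,cv); (21,20,cv); (22,7,cv); (22,18,cv); (22,19,cv); (23,13,cv); (23,19,cv); (23,20,cv); (24,18,cv); (24,19,cv); (24,20,cv); (28,5,cv); (28,25,cv); (28,27,cv); (29,7,cv); (29,25,cv); (29,26,cv); (30,9,cv); (30,26,cv); (30,27,cv); (31,25,cv); (31,26,cv); (31,27,cv)


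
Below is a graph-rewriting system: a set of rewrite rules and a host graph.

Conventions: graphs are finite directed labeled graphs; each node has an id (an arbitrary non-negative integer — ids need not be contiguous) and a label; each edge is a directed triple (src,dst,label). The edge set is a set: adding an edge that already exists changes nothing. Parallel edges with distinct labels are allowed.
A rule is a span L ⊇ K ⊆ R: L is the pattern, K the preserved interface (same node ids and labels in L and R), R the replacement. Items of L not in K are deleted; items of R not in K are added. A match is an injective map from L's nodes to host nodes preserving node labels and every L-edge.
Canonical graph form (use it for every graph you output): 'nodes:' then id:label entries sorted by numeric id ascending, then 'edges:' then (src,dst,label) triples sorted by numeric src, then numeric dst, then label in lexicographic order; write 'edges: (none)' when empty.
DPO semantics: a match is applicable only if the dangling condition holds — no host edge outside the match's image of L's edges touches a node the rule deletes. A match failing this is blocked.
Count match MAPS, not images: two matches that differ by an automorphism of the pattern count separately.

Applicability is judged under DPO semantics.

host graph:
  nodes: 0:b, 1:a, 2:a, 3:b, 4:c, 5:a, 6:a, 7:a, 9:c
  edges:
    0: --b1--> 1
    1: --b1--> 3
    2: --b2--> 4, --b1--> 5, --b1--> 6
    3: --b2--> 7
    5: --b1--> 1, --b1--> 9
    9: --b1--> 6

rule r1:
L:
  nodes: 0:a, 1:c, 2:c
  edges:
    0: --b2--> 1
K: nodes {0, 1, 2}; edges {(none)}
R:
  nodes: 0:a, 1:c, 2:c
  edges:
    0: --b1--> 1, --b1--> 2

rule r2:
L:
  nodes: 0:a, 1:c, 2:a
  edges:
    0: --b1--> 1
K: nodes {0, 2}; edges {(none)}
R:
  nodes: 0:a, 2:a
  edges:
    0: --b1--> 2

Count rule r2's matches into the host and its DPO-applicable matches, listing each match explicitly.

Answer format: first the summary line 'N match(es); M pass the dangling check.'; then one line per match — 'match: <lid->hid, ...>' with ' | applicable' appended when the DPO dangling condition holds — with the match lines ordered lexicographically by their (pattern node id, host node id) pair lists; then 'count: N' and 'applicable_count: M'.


4 match(es); 0 pass the dangling check.
match: 0->5, 1->9, 2->1
match: 0->5, 1->9, 2->2
match: 0->5, 1->9, 2->6
match: 0->5, 1->9, 2->7
count: 4
applicable_count: 0


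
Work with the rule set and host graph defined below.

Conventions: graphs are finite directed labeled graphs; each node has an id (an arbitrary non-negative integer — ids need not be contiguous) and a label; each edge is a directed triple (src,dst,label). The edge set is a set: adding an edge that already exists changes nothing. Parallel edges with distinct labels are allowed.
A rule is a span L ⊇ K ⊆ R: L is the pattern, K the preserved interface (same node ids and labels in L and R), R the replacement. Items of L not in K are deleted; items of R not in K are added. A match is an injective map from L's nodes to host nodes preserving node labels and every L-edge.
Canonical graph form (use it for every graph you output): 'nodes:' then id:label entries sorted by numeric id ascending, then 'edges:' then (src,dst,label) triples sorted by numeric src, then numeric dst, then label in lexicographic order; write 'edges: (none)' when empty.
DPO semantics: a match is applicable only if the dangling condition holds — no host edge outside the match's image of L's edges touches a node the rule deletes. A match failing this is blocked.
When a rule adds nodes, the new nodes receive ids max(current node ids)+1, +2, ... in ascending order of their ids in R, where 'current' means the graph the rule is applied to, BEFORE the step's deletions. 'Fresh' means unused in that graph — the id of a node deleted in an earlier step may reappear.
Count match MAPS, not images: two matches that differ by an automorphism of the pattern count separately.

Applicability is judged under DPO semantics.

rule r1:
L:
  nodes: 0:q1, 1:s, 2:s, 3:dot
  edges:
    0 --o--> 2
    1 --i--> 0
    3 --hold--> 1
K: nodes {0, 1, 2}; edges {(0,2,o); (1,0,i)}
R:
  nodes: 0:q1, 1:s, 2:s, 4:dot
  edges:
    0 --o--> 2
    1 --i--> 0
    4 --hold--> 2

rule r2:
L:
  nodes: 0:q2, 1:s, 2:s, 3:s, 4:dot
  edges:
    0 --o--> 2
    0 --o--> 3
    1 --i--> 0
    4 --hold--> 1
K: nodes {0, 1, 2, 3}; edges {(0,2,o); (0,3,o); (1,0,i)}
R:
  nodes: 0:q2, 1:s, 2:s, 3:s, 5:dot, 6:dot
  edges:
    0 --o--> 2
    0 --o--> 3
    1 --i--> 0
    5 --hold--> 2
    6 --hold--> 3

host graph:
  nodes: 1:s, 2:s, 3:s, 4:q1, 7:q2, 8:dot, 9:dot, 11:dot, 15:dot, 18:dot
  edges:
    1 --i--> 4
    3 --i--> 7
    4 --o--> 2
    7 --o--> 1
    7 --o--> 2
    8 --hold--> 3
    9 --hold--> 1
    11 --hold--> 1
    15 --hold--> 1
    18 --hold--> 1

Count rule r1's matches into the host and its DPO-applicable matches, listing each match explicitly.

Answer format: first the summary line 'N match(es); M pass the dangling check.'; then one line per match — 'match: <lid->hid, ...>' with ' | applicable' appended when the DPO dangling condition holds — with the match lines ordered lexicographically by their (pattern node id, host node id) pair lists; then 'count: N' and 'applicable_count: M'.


4 match(es); 4 pass the dangling check.
match: 0->4, 1->1, 2->2, 3->9 | applicable
match: 0->4, 1->1, 2->2, 3->11 | applicable
match: 0->4, 1->1, 2->2, 3->15 | applicable
match: 0->4, 1->1, 2->2, 3->18 | applicable
count: 4
applicable_count: 4


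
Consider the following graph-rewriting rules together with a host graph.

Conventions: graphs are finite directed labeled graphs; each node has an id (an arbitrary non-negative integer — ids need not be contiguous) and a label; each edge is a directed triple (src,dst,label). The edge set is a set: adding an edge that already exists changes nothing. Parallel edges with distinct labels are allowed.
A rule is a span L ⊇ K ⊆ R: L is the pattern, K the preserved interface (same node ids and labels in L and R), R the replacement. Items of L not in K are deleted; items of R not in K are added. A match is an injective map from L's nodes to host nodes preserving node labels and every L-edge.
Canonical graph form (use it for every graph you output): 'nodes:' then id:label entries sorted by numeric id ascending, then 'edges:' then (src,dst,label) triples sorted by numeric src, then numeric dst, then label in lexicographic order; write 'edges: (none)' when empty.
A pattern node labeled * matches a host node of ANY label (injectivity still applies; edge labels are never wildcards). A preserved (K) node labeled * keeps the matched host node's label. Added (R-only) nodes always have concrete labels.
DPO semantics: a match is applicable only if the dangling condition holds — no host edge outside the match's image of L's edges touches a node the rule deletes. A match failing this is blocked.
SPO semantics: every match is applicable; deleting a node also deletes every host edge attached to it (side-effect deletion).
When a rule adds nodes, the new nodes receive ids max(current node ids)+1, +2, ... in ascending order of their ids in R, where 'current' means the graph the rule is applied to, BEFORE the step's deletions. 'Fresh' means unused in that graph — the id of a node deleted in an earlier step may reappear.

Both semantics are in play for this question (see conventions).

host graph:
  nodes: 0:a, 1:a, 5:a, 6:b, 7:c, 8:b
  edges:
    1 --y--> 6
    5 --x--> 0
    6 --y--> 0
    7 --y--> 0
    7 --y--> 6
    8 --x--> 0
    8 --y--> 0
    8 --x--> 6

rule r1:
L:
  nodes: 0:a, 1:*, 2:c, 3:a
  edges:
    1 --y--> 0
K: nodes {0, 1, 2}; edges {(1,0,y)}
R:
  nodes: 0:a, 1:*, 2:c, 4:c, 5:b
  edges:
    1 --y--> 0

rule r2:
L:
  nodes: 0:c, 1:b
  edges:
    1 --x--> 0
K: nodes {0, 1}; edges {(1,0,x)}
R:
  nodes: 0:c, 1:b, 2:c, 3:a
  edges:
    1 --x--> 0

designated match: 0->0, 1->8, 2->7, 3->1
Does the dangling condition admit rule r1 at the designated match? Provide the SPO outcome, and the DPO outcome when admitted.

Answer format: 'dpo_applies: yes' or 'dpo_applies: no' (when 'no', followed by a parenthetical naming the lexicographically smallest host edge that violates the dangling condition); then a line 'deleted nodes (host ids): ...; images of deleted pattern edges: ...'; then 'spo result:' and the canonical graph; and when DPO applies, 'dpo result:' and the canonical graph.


dpo_applies: no
(the rule deletes node 1, which keeps host edge (1,6,y) outside the match image — the dangling condition fails, DPO blocks; SPO proceeds and side-deletes such edges)
deleted nodes (host ids): 1; images of deleted pattern edges: (none)
spo result:
nodes: 0:a, 5:a, 6:b, 7:c, 8:b, 9:c, 10:b
edges: (5,0,x); (6,0,y); (7,0,y); (7,6,y); (8,0,x); (8,0,y); (8,6,x)


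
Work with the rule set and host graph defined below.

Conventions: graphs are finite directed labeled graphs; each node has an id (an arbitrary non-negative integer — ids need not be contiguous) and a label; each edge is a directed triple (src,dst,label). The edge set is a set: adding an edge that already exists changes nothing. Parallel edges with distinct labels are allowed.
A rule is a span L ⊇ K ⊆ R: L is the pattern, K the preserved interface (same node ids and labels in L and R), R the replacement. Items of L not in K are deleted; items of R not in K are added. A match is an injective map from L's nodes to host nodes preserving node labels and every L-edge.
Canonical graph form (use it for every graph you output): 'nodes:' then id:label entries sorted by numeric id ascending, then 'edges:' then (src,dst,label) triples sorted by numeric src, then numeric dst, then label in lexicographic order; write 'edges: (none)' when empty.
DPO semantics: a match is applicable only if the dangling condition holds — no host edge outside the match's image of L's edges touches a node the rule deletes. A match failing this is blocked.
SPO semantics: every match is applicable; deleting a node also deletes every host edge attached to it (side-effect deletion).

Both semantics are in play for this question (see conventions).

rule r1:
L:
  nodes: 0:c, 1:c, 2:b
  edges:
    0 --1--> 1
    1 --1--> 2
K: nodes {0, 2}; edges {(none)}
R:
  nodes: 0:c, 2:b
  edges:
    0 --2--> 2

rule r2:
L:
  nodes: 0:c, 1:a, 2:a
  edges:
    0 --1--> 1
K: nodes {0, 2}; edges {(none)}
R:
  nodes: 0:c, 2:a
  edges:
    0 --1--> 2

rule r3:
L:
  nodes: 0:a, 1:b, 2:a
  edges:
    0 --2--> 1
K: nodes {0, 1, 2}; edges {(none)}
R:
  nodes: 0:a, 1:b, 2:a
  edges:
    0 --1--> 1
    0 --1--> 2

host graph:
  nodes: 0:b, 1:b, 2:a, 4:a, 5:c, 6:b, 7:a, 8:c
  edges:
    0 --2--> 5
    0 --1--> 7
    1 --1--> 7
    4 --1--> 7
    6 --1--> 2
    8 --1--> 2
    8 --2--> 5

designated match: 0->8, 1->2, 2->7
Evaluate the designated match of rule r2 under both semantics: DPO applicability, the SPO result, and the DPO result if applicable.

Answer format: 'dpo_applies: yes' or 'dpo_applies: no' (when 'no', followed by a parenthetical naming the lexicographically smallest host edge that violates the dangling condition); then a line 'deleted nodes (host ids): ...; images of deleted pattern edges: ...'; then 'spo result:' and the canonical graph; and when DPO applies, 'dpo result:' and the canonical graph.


dpo_applies: no
(the rule deletes node 2, which keeps host edge (6,2,1) outside the match image — the dangling condition fails, DPO blocks; SPO proceeds and side-deletes such edges)
deleted nodes (host ids): 2; images of deleted pattern edges: (8,2,1)
spo result:
nodes: 0:b, 1:b, 4:a, 5:c, 6:b, 7:a, 8:c
edges: (0,5,2); (0,7,1); (1,7,1); (4,7,1); (8,5,2); (8,7,1)


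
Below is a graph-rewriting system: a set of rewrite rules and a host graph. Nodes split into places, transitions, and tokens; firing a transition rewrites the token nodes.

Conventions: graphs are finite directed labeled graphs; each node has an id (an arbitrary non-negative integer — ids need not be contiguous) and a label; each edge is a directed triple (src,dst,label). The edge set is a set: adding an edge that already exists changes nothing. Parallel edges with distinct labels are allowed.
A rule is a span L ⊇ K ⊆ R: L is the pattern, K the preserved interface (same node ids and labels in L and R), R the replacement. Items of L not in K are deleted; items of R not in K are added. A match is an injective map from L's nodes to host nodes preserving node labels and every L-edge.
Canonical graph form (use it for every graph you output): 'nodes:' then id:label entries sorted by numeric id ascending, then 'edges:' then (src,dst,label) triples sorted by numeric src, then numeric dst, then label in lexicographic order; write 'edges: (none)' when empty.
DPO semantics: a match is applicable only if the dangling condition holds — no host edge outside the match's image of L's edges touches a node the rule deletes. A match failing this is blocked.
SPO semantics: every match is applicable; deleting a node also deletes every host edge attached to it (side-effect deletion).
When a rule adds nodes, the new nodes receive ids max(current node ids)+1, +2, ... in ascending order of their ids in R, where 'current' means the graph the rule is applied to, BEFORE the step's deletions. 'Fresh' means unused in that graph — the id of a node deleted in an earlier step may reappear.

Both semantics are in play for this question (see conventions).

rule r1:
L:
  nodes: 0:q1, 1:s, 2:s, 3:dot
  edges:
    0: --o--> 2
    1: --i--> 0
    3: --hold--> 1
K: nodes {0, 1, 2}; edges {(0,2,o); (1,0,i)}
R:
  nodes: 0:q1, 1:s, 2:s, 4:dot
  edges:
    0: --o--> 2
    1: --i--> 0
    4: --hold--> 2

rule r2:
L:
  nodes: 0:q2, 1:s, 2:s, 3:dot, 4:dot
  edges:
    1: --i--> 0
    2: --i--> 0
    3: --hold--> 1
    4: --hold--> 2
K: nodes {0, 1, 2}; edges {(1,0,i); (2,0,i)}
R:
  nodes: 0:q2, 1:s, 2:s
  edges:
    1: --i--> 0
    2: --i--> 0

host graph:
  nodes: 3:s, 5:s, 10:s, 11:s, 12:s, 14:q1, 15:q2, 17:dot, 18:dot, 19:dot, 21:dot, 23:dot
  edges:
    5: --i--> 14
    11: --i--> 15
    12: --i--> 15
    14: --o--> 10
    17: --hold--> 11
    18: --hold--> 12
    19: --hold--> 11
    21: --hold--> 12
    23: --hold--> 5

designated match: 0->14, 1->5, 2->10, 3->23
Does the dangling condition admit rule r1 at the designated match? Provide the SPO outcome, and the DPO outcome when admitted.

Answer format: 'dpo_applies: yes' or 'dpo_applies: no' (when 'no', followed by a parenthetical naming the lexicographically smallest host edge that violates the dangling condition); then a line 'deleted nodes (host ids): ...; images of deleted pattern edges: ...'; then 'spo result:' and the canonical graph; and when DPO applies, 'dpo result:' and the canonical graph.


dpo_applies: yes
deleted nodes (host ids): 23; images of deleted pattern edges: (23,5,hold)
spo result:
nodes: 3:s, 5:s, 10:s, 11:s, 12:s, 14:q1, 15:q2, 17:dot, 18:dot, 19:dot, 21:dot, 24:dot
edges: (5,14,i); (11,15,i); (12,15,i); (14,10,o); (17,11,hold); (18,12,hold); (19,11,hold); (21,12,hold); (24,10,hold)
dpo result:
nodes: 3:s, 5:s, 10:s, 11:s, 12:s, 14:q1, 15:q2, 17:dot, 18:dot, 19:dot, 21:dot, 24:dot
edges: (5,14,i); (11,15,i); (12,15,i); (14,10,o); (17,11,hold); (18,12,hold); (19,11,hold); (21,12,hold); (24,10,hold)


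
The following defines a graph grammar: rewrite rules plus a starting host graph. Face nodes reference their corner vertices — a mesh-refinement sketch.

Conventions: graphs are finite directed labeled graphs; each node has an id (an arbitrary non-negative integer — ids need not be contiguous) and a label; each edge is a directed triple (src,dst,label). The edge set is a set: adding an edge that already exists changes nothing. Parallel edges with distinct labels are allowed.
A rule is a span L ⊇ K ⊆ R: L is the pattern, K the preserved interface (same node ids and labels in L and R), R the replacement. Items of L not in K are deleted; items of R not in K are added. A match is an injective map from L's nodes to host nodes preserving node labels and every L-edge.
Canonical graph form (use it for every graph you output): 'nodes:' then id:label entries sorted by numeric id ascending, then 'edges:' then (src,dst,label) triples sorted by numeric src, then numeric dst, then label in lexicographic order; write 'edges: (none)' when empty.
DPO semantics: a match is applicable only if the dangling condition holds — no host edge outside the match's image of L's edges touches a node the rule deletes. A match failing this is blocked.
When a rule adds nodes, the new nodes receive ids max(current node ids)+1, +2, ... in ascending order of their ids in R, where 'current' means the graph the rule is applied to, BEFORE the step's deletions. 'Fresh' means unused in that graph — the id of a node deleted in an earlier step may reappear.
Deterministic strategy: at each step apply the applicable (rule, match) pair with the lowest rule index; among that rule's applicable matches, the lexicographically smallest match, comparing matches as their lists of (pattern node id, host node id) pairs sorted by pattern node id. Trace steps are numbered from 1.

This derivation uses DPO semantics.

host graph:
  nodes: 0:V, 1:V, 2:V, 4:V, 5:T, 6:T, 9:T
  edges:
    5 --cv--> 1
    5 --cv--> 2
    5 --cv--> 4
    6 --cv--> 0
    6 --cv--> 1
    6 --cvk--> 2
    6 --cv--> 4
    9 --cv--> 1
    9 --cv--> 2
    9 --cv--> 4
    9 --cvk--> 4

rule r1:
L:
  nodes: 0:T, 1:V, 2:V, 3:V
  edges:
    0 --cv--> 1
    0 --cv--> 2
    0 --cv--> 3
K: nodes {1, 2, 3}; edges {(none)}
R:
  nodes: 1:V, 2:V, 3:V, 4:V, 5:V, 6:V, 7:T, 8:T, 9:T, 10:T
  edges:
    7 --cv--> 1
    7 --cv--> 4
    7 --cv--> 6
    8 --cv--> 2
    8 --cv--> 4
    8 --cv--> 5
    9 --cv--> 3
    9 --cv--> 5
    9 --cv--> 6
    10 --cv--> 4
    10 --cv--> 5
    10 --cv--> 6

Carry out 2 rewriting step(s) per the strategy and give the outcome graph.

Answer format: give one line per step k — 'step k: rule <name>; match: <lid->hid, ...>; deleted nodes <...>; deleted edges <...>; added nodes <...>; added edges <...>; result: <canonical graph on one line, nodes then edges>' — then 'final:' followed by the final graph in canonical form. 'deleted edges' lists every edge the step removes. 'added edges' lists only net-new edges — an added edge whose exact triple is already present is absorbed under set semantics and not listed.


step 1: rule r1; match: 0->5, 1->1, 2->2, 3->4; deleted nodes 5; deleted edges (5,1,cv); (5,2,cv); (5,4,cv); added nodes 10, 11, 12, 13, 14, 15, 16; added edges (13,1,cv); (13,10,cv); (13,12,cv); (14,2,cv); (14,10,cv); (14,11,cv); (15,4,cv); (15,11,cv); (15,12,cv); (16,10,cv); (16,11,cv); (16,12,cv); result: nodes: 0:V, 1:V, 2:V, 4:V, 6:T, 9:T, 10:V, 11:V, 12:V, 13:T, 14:T, 15:T, 16:T edges: (6,0,cv); (6,1,cv); (6,2,cvk); (6,4,cv); (9,1,cv); (9,2,cv); (9,4,cv); (9,4,cvk); (13,1,cv); (13,10,cv); (13,12,cv); (14,2,cv); (14,10,cv); (14,11,cv); (15,4,cv); (15,11,cv); (15,12,cv); (16,10,cv); (16,11,cv); (16,12,cv)
step 2: rule r1; match: 0->13, 1->1, 2->10, 3->12; deleted nodes 13; deleted edges (13,1,cv); (13,10,cv); (13,12,cv); added nodes 17, 18, 19, 20, 21, 22, 23; added edges (20,1,cv); (20,17,cv); (20,19,cv); (21,10,cv); (21,17,cv); (21,18,cv); (22,12,cv); (22,18,cv); (22,19,cv); (23,17,cv); (23,18,cv); (23,19,cv); result: nodes: 0:V, 1:V, 2:V, 4:V, 6:T, 9:T, 10:V, 11:V, 12:V, 14:T, 15:T, 16:T, 17:V, 18:V, 19:V, 20:T, 21:T, 22:T, 23:T edges: (6,0,cv); (6,1,cv); (6,2,cvk); (6,4,cv); (9,1,cv); (9,2,cv); (9,4,cv); (9,4,cvk); (14,2,cv); (14,10,cv); (14,11,cv); (15,4,cv); (15,11,cv); (15,12,cv); (16,10,cv); (16,11,cv); (16,12,cv); (20,1,cv); (20,17,cv); (20,19,cv); (21,10,cv); (21,17,cv); (21,18,cv); (22,12,cv); (22,18,cv); (22,19,cv); (23,17,cv); (23,18,cv); (23,19,cv)
final:
nodes: 0:V, 1:V, 2:V, 4:V, 6:T, 9:T, 10:V, 11:V, 12:V, 14:T, 15:T, 16:T, 17:V, 18:V, 19:V, 20:T, 21:T, 22:T, 23:T
edges: (6,0,cv); (6,1,cv); (6,2,cvk); (6,4,cv); (9,1,cv); (9,2,cv); (9,4,cv); (9,4,cvk); (14,2,cv); (14,10,cv); (14,11,cv); (15,4,cv); (15,11,cv); (15,12,cv); (16,10,cv); (16,11,cv); (16,12,cv); (20,1,cv); (20,17,cv); (20,19,cv); (21,10,cv); (21,17,cv); (21,18,cv); (22,12,cv); (22,18,cv); (22,19,cv); (23,17,cv); (23,18,cv); (23,19,cv)
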